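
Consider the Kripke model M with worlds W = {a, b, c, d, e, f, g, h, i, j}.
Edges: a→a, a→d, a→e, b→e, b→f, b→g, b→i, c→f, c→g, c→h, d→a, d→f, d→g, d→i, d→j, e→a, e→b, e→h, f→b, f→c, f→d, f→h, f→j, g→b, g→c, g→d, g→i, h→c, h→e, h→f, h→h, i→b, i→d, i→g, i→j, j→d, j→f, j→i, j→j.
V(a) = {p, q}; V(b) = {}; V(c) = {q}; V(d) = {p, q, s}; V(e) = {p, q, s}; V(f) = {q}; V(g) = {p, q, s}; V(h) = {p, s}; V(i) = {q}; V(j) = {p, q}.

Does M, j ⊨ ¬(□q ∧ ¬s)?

No

Recall that □ψ holds at a world iff ψ holds at every accessible world, and ◇ψ holds iff ψ holds at some accessible world.
At j: □q ∧ ¬s is true, so ¬(□q ∧ ¬s) is false.
  At j: □q is true, ¬s is true, so □q ∧ ¬s is true.
    At j: □q requires q at every successor {d, f, i, j}.
      At d: q is true.
      At f: q is true.
      At i: q is true.
      At j: q is true.
    So □q is true at j.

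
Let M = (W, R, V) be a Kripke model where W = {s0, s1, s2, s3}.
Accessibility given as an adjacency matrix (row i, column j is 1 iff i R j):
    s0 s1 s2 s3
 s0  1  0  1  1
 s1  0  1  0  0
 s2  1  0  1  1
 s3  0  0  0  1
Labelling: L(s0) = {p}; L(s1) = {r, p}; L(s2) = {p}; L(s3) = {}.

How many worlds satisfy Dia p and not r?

Let φ = Dia p and not r. Evaluate φ at each world:
  s0 (successors {s0, s2, s3}): φ is true.
  s1 (successors {s1}): φ is false.
  s2 (successors {s0, s2, s3}): φ is true.
  s3 (successors {s3}): φ is false.
For instance, at s3:
  At s3: Dia p is false, not r is true, so Dia p and not r is false.
    At s3: Dia p requires p at some successor in {s3}.
      At s3: p is false.
    So Dia p is false at s3.
Satisfying worlds: {s0, s2}

2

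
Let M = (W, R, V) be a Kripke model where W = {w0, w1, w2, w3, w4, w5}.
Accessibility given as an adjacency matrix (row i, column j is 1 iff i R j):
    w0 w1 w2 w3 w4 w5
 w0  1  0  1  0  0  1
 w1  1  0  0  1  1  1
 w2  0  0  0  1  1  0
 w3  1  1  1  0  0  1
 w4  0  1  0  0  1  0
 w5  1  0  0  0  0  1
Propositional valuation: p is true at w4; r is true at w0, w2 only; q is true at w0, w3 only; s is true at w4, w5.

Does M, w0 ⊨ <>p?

No

At w0: <>p requires p at some successor in {w0, w2, w5}.
  At w0: p is false.
  At w2: p is false.
  At w5: p is false.
So <>p is false at w0.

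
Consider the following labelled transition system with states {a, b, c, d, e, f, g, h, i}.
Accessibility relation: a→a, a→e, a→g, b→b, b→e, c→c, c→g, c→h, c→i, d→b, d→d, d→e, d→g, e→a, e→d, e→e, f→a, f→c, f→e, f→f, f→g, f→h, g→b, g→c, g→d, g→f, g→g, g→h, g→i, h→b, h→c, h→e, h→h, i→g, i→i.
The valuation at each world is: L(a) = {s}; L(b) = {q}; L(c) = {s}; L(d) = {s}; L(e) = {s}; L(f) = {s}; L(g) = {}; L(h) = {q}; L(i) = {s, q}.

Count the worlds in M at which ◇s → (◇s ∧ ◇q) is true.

Let φ = ◇s → (◇s ∧ ◇q). Evaluate φ at each world:
  a (successors {a, e, g}): φ is false.
  b (successors {b, e}): φ is true.
  c (successors {c, g, h, i}): φ is true.
  d (successors {b, d, e, g}): φ is true.
  e (successors {a, d, e}): φ is false.
  f (successors {a, c, e, f, g, h}): φ is true.
  g (successors {b, c, d, f, g, h, i}): φ is true.
  h (successors {b, c, e, h}): φ is true.
  i (successors {g, i}): φ is true.
For instance, at d:
  At d: ◇s is true, ◇s ∧ ◇q is true, so ◇s → (◇s ∧ ◇q) is true.
    At d: ◇s requires s at some successor in {b, d, e, g}.
      s holds at d, so ◇s is true at d.
    At d: ◇s is true, ◇q is true, so ◇s ∧ ◇q is true.
      At d: ◇s requires s at some successor in {b, d, e, g}.
        s holds at d, so ◇s is true at d.
      At d: ◇q requires q at some successor in {b, d, e, g}.
        q holds at b, so ◇q is true at d.
Satisfying worlds: {b, c, d, f, g, h, i}

7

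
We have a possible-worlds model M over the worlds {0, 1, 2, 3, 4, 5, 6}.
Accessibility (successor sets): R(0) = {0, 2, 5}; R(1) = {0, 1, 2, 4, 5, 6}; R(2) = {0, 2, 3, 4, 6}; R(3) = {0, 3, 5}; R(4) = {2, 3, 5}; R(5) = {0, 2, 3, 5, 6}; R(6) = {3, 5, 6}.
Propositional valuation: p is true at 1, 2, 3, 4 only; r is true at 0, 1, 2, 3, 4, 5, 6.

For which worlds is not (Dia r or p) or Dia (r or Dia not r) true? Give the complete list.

Let φ = not (Dia r or p) or Dia (r or Dia not r). Evaluate φ at each world:
  0 (successors {0, 2, 5}): φ is true.
  1 (successors {0, 1, 2, 4, 5, 6}): φ is true.
  2 (successors {0, 2, 3, 4, 6}): φ is true.
  3 (successors {0, 3, 5}): φ is true.
  4 (successors {2, 3, 5}): φ is true.
  5 (successors {0, 2, 3, 5, 6}): φ is true.
  6 (successors {3, 5, 6}): φ is true.
For instance, at 6:
  At 6: not (Dia r or p) is false, Dia (r or Dia not r) is true, so not (Dia r or p) or Dia (r or Dia not r) is true.
    At 6: Dia r or p is true, so not (Dia r or p) is false.
      At 6: Dia r is true, p is false, so Dia r or p is true.
    At 6: Dia (r or Dia not r) requires r or Dia not r at some successor in {3, 5, 6}.
      r or Dia not r holds at 3, so Dia (r or Dia not r) is true at 6.
Satisfying worlds: {0, 1, 2, 3, 4, 5, 6}

0, 1, 2, 3, 4, 5, 6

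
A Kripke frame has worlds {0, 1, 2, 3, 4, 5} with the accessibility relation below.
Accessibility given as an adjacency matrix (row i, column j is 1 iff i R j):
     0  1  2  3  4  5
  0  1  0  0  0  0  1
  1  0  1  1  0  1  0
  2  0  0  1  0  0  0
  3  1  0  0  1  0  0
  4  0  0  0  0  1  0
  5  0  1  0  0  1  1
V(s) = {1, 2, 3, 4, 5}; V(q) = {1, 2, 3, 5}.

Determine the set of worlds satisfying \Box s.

Recall that \Box ψ holds at a world iff ψ holds at every accessible world, and \Diamond ψ holds iff ψ holds at some accessible world.
Let φ = \Box s. Evaluate φ at each world:
  0 (successors {0, 5}): φ is false.
  1 (successors {1, 2, 4}): φ is true.
  2 (successors {2}): φ is true.
  3 (successors {0, 3}): φ is false.
  4 (successors {4}): φ is true.
  5 (successors {1, 4, 5}): φ is true.
For instance, at 2:
  At 2: \Box s requires s at every successor {2}.
    At 2: s is true.
  So \Box s is true at 2.
Satisfying worlds: {1, 2, 4, 5}

1, 2, 4, 5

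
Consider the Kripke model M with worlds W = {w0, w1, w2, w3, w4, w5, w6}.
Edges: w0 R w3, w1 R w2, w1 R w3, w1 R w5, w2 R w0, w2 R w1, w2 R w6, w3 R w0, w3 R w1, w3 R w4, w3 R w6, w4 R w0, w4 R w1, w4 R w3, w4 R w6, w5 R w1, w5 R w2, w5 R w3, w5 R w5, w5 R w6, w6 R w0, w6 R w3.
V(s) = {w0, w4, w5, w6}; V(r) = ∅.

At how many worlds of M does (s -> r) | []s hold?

3

Let φ = (s -> r) | []s. Evaluate φ at each world:
  w0 (successors {w3}): φ is false.
  w1 (successors {w2, w3, w5}): φ is true.
  w2 (successors {w0, w1, w6}): φ is true.
  w3 (successors {w0, w1, w4, w6}): φ is true.
  w4 (successors {w0, w1, w3, w6}): φ is false.
  w5 (successors {w1, w2, w3, w5, w6}): φ is false.
  w6 (successors {w0, w3}): φ is false.
For instance, at w6:
  At w6: s -> r is false, []s is false, so (s -> r) | []s is false.
    At w6: []s requires s at every successor {w0, w3}.
      s fails at w3, so []s is false at w6.
Satisfying worlds: {w1, w2, w3}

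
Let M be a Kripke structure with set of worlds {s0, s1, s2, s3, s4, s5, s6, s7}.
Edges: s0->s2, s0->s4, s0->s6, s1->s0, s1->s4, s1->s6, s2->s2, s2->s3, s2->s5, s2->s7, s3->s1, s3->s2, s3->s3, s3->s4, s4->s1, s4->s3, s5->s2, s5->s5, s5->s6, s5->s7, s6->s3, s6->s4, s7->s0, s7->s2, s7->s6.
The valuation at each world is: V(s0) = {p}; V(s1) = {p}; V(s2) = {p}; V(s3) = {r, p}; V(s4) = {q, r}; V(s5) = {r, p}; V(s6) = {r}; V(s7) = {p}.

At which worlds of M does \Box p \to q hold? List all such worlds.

Let φ = \Box p \to q. Evaluate φ at each world:
  s0 (successors {s2, s4, s6}): φ is true.
  s1 (successors {s0, s4, s6}): φ is true.
  s2 (successors {s2, s3, s5, s7}): φ is false.
  s3 (successors {s1, s2, s3, s4}): φ is true.
  s4 (successors {s1, s3}): φ is true.
  s5 (successors {s2, s5, s6, s7}): φ is true.
  s6 (successors {s3, s4}): φ is true.
  s7 (successors {s0, s2, s6}): φ is true.
For instance, at s0:
  At s0: \Box p is false, q is false, so \Box p \to q is true.
    At s0: \Box p requires p at every successor {s2, s4, s6}.
      p fails at s4, so \Box p is false at s0.
Satisfying worlds: {s0, s1, s3, s4, s5, s6, s7}

s0, s1, s3, s4, s5, s6, s7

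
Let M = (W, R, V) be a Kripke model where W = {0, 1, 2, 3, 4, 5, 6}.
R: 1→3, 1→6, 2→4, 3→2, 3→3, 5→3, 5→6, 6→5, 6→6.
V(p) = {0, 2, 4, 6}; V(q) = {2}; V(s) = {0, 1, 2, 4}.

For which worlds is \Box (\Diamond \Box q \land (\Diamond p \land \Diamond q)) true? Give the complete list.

Let φ = \Box (\Diamond \Box q \land (\Diamond p \land \Diamond q)). Evaluate φ at each world:
  0 (successors ∅): φ is true.
  1 (successors {3, 6}): φ is false.
  2 (successors {4}): φ is false.
  3 (successors {2, 3}): φ is false.
  4 (successors ∅): φ is true.
  5 (successors {3, 6}): φ is false.
  6 (successors {5, 6}): φ is false.
For instance, at 6:
  At 6: \Box (\Diamond \Box q \land (\Diamond p \land \Diamond q)) requires \Diamond \Box q \land (\Diamond p \land \Diamond q) at every successor {5, 6}.
    \Diamond \Box q \land (\Diamond p \land \Diamond q) fails at 5, so \Box (\Diamond \Box q \land (\Diamond p \land \Diamond q)) is false at 6.
      At 5: \Diamond \Box q is false, \Diamond p \land \Diamond q is false, so \Diamond \Box q \land (\Diamond p \land \Diamond q) is false.
Satisfying worlds: {0, 4}

0, 4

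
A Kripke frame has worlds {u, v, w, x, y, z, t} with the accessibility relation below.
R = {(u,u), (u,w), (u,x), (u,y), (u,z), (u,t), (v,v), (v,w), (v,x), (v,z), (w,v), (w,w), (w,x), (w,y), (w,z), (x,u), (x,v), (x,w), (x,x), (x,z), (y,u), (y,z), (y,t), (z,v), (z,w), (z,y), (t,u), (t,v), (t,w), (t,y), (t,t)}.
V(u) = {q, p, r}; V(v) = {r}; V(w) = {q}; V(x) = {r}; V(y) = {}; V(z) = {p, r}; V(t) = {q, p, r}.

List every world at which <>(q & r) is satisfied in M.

u, x, y, t

Let φ = <>(q & r). Evaluate φ at each world:
  u (successors {u, w, x, y, z, t}): φ is true.
  v (successors {v, w, x, z}): φ is false.
  w (successors {v, w, x, y, z}): φ is false.
  x (successors {u, v, w, x, z}): φ is true.
  y (successors {u, z, t}): φ is true.
  z (successors {v, w, y}): φ is false.
  t (successors {u, v, w, y, t}): φ is true.
For instance, at x:
  At x: <>(q & r) requires q & r at some successor in {u, v, w, x, z}.
    q & r holds at u, so <>(q & r) is true at x.
Satisfying worlds: {u, x, y, t}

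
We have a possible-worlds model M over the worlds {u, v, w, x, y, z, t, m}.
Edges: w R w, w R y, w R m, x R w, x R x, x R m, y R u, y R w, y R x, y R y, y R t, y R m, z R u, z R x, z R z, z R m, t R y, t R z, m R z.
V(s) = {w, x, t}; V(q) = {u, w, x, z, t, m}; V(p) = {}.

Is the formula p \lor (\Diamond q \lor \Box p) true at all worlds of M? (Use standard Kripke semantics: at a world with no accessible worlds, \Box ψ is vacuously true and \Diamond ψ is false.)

Yes

Let φ = p \lor (\Diamond q \lor \Box p). Evaluate φ at each world:
  u (successors ∅): φ is true.
  v (successors ∅): φ is true.
  w (successors {w, y, m}): φ is true.
  x (successors {w, x, m}): φ is true.
  y (successors {u, w, x, y, t, m}): φ is true.
  z (successors {u, x, z, m}): φ is true.
  t (successors {y, z}): φ is true.
  m (successors {z}): φ is true.
For instance, at m:
  At m: p is false, \Diamond q \lor \Box p is true, so p \lor (\Diamond q \lor \Box p) is true.
    At m: \Diamond q is true, \Box p is false, so \Diamond q \lor \Box p is true.
      At m: \Diamond q requires q at some successor in {z}.
        q holds at z, so \Diamond q is true at m.
      At m: \Box p requires p at every successor {z}.
        p fails at z, so \Box p is false at m.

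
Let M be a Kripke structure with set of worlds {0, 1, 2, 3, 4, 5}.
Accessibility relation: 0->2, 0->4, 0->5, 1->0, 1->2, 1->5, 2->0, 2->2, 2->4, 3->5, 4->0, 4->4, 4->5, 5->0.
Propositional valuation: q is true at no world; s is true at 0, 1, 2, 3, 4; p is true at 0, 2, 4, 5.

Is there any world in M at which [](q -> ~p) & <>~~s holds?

Yes

Let φ = [](q -> ~p) & <>~~s. Evaluate φ at each world:
  0 (successors {2, 4, 5}): φ is true.
  1 (successors {0, 2, 5}): φ is true.
  2 (successors {0, 2, 4}): φ is true.
  3 (successors {5}): φ is false.
  4 (successors {0, 4, 5}): φ is true.
  5 (successors {0}): φ is true.
Detail at 0 (witness):
  At 0: [](q -> ~p) is true, <>~~s is true, so [](q -> ~p) & <>~~s is true.
    At 0: [](q -> ~p) requires q -> ~p at every successor {2, 4, 5}.
      At 2: q -> ~p is true.
      At 4: q -> ~p is true.
      At 5: q -> ~p is true.
    So [](q -> ~p) is true at 0.
    At 0: <>~~s requires ~~s at some successor in {2, 4, 5}.
      ~~s holds at 2, so <>~~s is true at 0.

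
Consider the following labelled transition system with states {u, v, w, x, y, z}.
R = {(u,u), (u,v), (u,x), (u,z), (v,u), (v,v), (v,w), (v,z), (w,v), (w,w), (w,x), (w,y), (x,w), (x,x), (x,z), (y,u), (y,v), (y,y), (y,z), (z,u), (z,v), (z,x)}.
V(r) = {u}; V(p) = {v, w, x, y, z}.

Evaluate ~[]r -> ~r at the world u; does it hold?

No

Recall that []ψ holds at a world iff ψ holds at every accessible world, and <>ψ holds iff ψ holds at some accessible world.
At u: ~[]r is true, ~r is false, so ~[]r -> ~r is false.
  At u: []r is false, so ~[]r is true.
    At u: []r requires r at every successor {u, v, x, z}.
      r fails at v, so []r is false at u.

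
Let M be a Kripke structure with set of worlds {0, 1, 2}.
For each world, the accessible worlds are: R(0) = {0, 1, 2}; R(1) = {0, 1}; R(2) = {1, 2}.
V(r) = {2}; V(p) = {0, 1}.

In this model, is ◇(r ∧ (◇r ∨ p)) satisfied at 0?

Recall that ◇ψ holds at a world iff ψ holds at some accessible world.
At 0: ◇(r ∧ (◇r ∨ p)) requires r ∧ (◇r ∨ p) at some successor in {0, 1, 2}.
  r ∧ (◇r ∨ p) holds at 2, so ◇(r ∧ (◇r ∨ p)) is true at 0.
    At 2: r is true, ◇r ∨ p is true, so r ∧ (◇r ∨ p) is true.
      At 2: ◇r is true, p is false, so ◇r ∨ p is true.

Yes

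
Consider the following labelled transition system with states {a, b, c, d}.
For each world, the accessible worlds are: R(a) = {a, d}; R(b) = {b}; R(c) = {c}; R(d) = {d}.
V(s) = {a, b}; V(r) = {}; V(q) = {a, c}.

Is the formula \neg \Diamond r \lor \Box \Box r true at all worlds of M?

Recall that \Box ψ holds at a world iff ψ holds at every accessible world, and \Diamond ψ holds iff ψ holds at some accessible world.
Let φ = \neg \Diamond r \lor \Box \Box r. Evaluate φ at each world:
  a (successors {a, d}): φ is true.
  b (successors {b}): φ is true.
  c (successors {c}): φ is true.
  d (successors {d}): φ is true.
For instance, at a:
  At a: \neg \Diamond r is true, \Box \Box r is false, so \neg \Diamond r \lor \Box \Box r is true.
    At a: \Diamond r is false, so \neg \Diamond r is true.
      At a: \Diamond r requires r at some successor in {a, d}.
        At a: r is false.
        At d: r is false.
      So \Diamond r is false at a.
    At a: \Box \Box r requires \Box r at every successor {a, d}.
      \Box r fails at a, so \Box \Box r is false at a.

Yes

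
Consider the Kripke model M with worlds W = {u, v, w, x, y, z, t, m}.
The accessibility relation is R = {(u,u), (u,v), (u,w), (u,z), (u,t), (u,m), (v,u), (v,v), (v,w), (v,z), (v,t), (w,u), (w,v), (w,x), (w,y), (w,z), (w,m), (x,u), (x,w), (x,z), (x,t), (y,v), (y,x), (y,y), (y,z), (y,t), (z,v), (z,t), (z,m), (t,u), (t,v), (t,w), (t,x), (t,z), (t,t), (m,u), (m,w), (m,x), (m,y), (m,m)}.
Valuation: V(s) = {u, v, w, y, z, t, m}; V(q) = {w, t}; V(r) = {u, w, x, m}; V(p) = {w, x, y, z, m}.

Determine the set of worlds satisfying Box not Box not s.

Let φ = Box not Box not s. Evaluate φ at each world:
  u (successors {u, v, w, z, t, m}): φ is true.
  v (successors {u, v, w, z, t}): φ is true.
  w (successors {u, v, x, y, z, m}): φ is true.
  x (successors {u, w, z, t}): φ is true.
  y (successors {v, x, y, z, t}): φ is true.
  z (successors {v, t, m}): φ is true.
  t (successors {u, v, w, x, z, t}): φ is true.
  m (successors {u, w, x, y, m}): φ is true.
For instance, at m:
  At m: Box not Box not s requires not Box not s at every successor {u, w, x, y, m}.
    At u: not Box not s is true.
    At w: not Box not s is true.
    At x: not Box not s is true.
    At y: not Box not s is true.
    At m: not Box not s is true.
  So Box not Box not s is true at m.
Satisfying worlds: {u, v, w, x, y, z, t, m}

u, v, w, x, y, z, t, m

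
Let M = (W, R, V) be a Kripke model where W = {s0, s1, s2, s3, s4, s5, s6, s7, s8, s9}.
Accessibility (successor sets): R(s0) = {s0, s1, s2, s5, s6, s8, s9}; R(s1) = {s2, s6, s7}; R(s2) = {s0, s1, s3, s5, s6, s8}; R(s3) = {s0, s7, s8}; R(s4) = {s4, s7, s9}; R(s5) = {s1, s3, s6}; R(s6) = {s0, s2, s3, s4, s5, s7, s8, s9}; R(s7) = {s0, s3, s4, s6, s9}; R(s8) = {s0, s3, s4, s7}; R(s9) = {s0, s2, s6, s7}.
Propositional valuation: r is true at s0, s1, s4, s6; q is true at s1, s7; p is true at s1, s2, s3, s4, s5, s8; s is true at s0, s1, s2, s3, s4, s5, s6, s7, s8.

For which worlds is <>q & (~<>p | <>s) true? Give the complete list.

Let φ = <>q & (~<>p | <>s). Evaluate φ at each world:
  s0 (successors {s0, s1, s2, s5, s6, s8, s9}): φ is true.
  s1 (successors {s2, s6, s7}): φ is true.
  s2 (successors {s0, s1, s3, s5, s6, s8}): φ is true.
  s3 (successors {s0, s7, s8}): φ is true.
  s4 (successors {s4, s7, s9}): φ is true.
  s5 (successors {s1, s3, s6}): φ is true.
  s6 (successors {s0, s2, s3, s4, s5, s7, s8, s9}): φ is true.
  s7 (successors {s0, s3, s4, s6, s9}): φ is false.
  s8 (successors {s0, s3, s4, s7}): φ is true.
  s9 (successors {s0, s2, s6, s7}): φ is true.
For instance, at s5:
  At s5: <>q is true, ~<>p | <>s is true, so <>q & (~<>p | <>s) is true.
    At s5: <>q requires q at some successor in {s1, s3, s6}.
      q holds at s1, so <>q is true at s5.
    At s5: ~<>p is false, <>s is true, so ~<>p | <>s is true.
      At s5: <>p is true, so ~<>p is false.
      At s5: <>s requires s at some successor in {s1, s3, s6}.
        s holds at s1, so <>s is true at s5.
Satisfying worlds: {s0, s1, s2, s3, s4, s5, s6, s8, s9}

s0, s1, s2, s3, s4, s5, s6, s8, s9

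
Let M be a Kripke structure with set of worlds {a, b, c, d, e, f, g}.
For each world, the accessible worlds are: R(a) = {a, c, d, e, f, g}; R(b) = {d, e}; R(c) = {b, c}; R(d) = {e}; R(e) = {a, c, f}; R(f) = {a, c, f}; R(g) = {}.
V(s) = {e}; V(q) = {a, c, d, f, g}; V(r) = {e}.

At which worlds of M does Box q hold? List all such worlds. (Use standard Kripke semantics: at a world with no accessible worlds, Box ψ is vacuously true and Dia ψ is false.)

e, f, g

Let φ = Box q. Evaluate φ at each world:
  a (successors {a, c, d, e, f, g}): φ is false.
  b (successors {d, e}): φ is false.
  c (successors {b, c}): φ is false.
  d (successors {e}): φ is false.
  e (successors {a, c, f}): φ is true.
  f (successors {a, c, f}): φ is true.
  g (successors ∅): φ is true.
For instance, at d:
  At d: Box q requires q at every successor {e}.
    q fails at e, so Box q is false at d.
Satisfying worlds: {e, f, g}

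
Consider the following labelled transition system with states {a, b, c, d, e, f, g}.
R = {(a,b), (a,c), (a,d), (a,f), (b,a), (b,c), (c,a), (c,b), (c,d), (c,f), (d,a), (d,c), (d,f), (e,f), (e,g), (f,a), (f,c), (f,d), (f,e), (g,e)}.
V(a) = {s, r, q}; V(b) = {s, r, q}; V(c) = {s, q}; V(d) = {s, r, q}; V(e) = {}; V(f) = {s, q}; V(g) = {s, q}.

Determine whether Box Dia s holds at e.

At e: Box Dia s requires Dia s at every successor {f, g}.
  Dia s fails at g, so Box Dia s is false at e.
    At g: Dia s requires s at some successor in {e}.
      At e: s is false.
    So Dia s is false at g.

No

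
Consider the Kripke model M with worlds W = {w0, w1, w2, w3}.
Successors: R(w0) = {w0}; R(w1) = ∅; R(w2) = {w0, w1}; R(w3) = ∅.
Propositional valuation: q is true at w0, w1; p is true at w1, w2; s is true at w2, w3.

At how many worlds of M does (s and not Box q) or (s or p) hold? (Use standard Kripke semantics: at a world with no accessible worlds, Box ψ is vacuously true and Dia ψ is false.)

Let φ = (s and not Box q) or (s or p). Evaluate φ at each world:
  w0 (successors {w0}): φ is false.
  w1 (successors ∅): φ is true.
  w2 (successors {w0, w1}): φ is true.
  w3 (successors ∅): φ is true.
For instance, at w2:
  At w2: s and not Box q is false, s or p is true, so (s and not Box q) or (s or p) is true.
    At w2: s is true, not Box q is false, so s and not Box q is false.
      At w2: Box q is true, so not Box q is false.
Satisfying worlds: {w1, w2, w3}

3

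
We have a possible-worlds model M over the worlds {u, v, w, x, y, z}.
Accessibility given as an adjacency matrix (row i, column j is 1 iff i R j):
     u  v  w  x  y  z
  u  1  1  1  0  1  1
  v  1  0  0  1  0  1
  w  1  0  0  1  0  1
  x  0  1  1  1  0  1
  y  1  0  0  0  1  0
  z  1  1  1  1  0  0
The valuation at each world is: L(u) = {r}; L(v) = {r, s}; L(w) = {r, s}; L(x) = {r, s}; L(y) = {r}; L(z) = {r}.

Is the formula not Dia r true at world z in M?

No

At z: Dia r is true, so not Dia r is false.
  At z: Dia r requires r at some successor in {u, v, w, x}.
    r holds at u, so Dia r is true at z.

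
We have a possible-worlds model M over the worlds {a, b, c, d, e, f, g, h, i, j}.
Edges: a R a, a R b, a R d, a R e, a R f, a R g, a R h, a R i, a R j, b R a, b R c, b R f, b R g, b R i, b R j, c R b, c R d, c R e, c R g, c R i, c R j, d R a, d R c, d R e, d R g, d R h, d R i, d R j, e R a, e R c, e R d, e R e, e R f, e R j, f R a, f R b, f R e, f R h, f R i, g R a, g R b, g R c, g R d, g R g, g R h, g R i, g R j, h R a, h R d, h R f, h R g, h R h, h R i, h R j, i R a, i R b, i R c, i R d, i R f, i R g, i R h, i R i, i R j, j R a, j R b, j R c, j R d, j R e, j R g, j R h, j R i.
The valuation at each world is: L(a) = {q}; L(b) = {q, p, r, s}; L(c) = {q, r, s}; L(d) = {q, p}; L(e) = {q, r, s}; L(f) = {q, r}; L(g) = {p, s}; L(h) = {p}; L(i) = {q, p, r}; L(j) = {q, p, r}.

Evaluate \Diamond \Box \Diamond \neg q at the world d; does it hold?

At d: \Diamond \Box \Diamond \neg q requires \Box \Diamond \neg q at some successor in {a, c, e, g, h, i, j}.
  \Box \Diamond \neg q holds at g, so \Diamond \Box \Diamond \neg q is true at d.
    At g: \Box \Diamond \neg q requires \Diamond \neg q at every successor {a, b, c, d, g, h, i, j}.
      At a: \Diamond \neg q is true.
      At b: \Diamond \neg q is true.
      At c: \Diamond \neg q is true.
      At d: \Diamond \neg q is true.
      At g: \Diamond \neg q is true.
      At h: \Diamond \neg q is true.
      At i: \Diamond \neg q is true.
      At j: \Diamond \neg q is true.
    So \Box \Diamond \neg q is true at g.

Yes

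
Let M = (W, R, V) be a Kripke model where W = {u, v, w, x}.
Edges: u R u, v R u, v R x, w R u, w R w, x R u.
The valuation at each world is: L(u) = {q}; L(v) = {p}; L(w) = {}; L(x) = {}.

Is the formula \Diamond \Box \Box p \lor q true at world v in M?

No

Recall that \Box ψ holds at a world iff ψ holds at every accessible world, and \Diamond ψ holds iff ψ holds at some accessible world.
At v: \Diamond \Box \Box p is false, q is false, so \Diamond \Box \Box p \lor q is false.
  At v: \Diamond \Box \Box p requires \Box \Box p at some successor in {u, x}.
    At u: \Box \Box p is false.
    At x: \Box \Box p is false.
  So \Diamond \Box \Box p is false at v.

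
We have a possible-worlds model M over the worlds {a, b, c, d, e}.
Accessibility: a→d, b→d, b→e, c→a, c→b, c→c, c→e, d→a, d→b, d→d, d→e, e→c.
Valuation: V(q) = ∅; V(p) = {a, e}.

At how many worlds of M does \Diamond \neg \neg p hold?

Let φ = \Diamond \neg \neg p. Evaluate φ at each world:
  a (successors {d}): φ is false.
  b (successors {d, e}): φ is true.
  c (successors {a, b, c, e}): φ is true.
  d (successors {a, b, d, e}): φ is true.
  e (successors {c}): φ is false.
For instance, at d:
  At d: \Diamond \neg \neg p requires \neg \neg p at some successor in {a, b, d, e}.
    \neg \neg p holds at a, so \Diamond \neg \neg p is true at d.
Satisfying worlds: {b, c, d}

3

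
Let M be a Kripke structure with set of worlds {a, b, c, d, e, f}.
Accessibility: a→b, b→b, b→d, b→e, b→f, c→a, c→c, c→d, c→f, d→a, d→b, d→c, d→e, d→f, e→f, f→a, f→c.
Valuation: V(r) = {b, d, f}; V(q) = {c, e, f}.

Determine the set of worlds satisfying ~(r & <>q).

Recall that <>ψ holds at a world iff ψ holds at some accessible world.
Let φ = ~(r & <>q). Evaluate φ at each world:
  a (successors {b}): φ is true.
  b (successors {b, d, e, f}): φ is false.
  c (successors {a, c, d, f}): φ is true.
  d (successors {a, b, c, e, f}): φ is false.
  e (successors {f}): φ is true.
  f (successors {a, c}): φ is false.
For instance, at d:
  At d: r & <>q is true, so ~(r & <>q) is false.
    At d: r is true, <>q is true, so r & <>q is true.
      At d: <>q requires q at some successor in {a, b, c, e, f}.
        q holds at c, so <>q is true at d.
Satisfying worlds: {a, c, e}

a, c, e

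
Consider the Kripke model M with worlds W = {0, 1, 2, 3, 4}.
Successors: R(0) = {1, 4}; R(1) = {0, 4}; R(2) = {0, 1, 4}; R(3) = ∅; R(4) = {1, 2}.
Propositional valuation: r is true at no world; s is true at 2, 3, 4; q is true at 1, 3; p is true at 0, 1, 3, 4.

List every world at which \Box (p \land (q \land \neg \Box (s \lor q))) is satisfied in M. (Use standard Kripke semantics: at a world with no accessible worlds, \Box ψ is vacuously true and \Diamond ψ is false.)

3

Let φ = \Box (p \land (q \land \neg \Box (s \lor q))). Evaluate φ at each world:
  0 (successors {1, 4}): φ is false.
  1 (successors {0, 4}): φ is false.
  2 (successors {0, 1, 4}): φ is false.
  3 (successors ∅): φ is true.
  4 (successors {1, 2}): φ is false.
For instance, at 2:
  At 2: \Box (p \land (q \land \neg \Box (s \lor q))) requires p \land (q \land \neg \Box (s \lor q)) at every successor {0, 1, 4}.
    p \land (q \land \neg \Box (s \lor q)) fails at 0, so \Box (p \land (q \land \neg \Box (s \lor q))) is false at 2.
      At 0: p is true, q \land \neg \Box (s \lor q) is false, so p \land (q \land \neg \Box (s \lor q)) is false.
Satisfying worlds: {3}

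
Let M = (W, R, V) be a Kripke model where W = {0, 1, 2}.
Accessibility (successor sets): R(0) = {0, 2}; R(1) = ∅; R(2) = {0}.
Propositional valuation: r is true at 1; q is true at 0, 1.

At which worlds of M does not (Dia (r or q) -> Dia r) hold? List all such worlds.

Let φ = not (Dia (r or q) -> Dia r). Evaluate φ at each world:
  0 (successors {0, 2}): φ is true.
  1 (successors ∅): φ is false.
  2 (successors {0}): φ is true.
For instance, at 0:
  At 0: Dia (r or q) -> Dia r is false, so not (Dia (r or q) -> Dia r) is true.
    At 0: Dia (r or q) is true, Dia r is false, so Dia (r or q) -> Dia r is false.
      At 0: Dia (r or q) requires r or q at some successor in {0, 2}.
        r or q holds at 0, so Dia (r or q) is true at 0.
      At 0: Dia r requires r at some successor in {0, 2}.
        At 0: r is false.
        At 2: r is false.
      So Dia r is false at 0.
Satisfying worlds: {0, 2}

0, 2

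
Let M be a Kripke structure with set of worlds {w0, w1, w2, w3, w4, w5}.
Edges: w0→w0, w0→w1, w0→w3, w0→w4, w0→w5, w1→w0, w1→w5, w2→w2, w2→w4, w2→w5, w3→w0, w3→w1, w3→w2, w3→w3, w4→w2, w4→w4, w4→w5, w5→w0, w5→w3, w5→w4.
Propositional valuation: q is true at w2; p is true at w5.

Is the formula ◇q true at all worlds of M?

No

Recall that ◇ψ holds at a world iff ψ holds at some accessible world.
Let φ = ◇q. Evaluate φ at each world:
  w0 (successors {w0, w1, w3, w4, w5}): φ is false.
  w1 (successors {w0, w5}): φ is false.
  w2 (successors {w2, w4, w5}): φ is true.
  w3 (successors {w0, w1, w2, w3}): φ is true.
  w4 (successors {w2, w4, w5}): φ is true.
  w5 (successors {w0, w3, w4}): φ is false.
Detail at w0 (counterexample):
  At w0: ◇q requires q at some successor in {w0, w1, w3, w4, w5}.
    At w0: q is false.
    At w1: q is false.
    At w3: q is false.
    At w4: q is false.
    At w5: q is false.
  So ◇q is false at w0.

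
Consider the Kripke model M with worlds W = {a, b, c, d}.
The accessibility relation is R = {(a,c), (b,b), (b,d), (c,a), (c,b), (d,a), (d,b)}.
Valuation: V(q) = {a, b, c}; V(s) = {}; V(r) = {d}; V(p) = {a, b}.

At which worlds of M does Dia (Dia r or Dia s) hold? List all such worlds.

Let φ = Dia (Dia r or Dia s). Evaluate φ at each world:
  a (successors {c}): φ is false.
  b (successors {b, d}): φ is true.
  c (successors {a, b}): φ is true.
  d (successors {a, b}): φ is true.
For instance, at d:
  At d: Dia (Dia r or Dia s) requires Dia r or Dia s at some successor in {a, b}.
    Dia r or Dia s holds at b, so Dia (Dia r or Dia s) is true at d.
      At b: Dia r is true, Dia s is false, so Dia r or Dia s is true.
Satisfying worlds: {b, c, d}

b, c, d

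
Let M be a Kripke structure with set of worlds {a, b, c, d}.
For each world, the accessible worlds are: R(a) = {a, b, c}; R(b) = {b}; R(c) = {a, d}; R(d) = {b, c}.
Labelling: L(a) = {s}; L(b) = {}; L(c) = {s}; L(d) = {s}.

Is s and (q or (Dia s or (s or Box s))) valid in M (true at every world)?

No

Let φ = s and (q or (Dia s or (s or Box s))). Evaluate φ at each world:
  a (successors {a, b, c}): φ is true.
  b (successors {b}): φ is false.
  c (successors {a, d}): φ is true.
  d (successors {b, c}): φ is true.
Detail at b (counterexample):
  At b: s is false, q or (Dia s or (s or Box s)) is false, so s and (q or (Dia s or (s or Box s))) is false.
    At b: q is false, Dia s or (s or Box s) is false, so q or (Dia s or (s or Box s)) is false.
      At b: Dia s is false, s or Box s is false, so Dia s or (s or Box s) is false.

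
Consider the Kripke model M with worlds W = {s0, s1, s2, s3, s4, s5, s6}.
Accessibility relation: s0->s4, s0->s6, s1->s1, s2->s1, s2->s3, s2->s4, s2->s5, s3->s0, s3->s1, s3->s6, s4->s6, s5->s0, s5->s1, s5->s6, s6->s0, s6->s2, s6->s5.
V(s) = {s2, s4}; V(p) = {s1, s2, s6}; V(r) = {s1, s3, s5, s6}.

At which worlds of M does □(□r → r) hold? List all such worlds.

Recall that □ψ holds at a world iff ψ holds at every accessible world, and ◇ψ holds iff ψ holds at some accessible world.
Let φ = □(□r → r). Evaluate φ at each world:
  s0 (successors {s4, s6}): φ is false.
  s1 (successors {s1}): φ is true.
  s2 (successors {s1, s3, s4, s5}): φ is false.
  s3 (successors {s0, s1, s6}): φ is true.
  s4 (successors {s6}): φ is true.
  s5 (successors {s0, s1, s6}): φ is true.
  s6 (successors {s0, s2, s5}): φ is true.
For instance, at s3:
  At s3: □(□r → r) requires □r → r at every successor {s0, s1, s6}.
      At s0: □r is false, r is false, so □r → r is true.
      At s1: □r is true, r is true, so □r → r is true.
      At s6: □r is false, r is true, so □r → r is true.
  So □(□r → r) is true at s3.
Satisfying worlds: {s1, s3, s4, s5, s6}

s1, s3, s4, s5, s6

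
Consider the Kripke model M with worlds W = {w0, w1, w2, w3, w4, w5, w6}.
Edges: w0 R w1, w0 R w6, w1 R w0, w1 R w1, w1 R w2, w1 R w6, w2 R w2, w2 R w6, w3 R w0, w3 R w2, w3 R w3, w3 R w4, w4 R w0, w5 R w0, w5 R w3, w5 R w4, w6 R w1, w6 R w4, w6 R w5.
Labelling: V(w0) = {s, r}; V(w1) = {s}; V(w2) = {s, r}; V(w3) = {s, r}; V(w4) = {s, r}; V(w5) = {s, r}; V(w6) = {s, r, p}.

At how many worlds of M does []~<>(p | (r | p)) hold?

Let φ = []~<>(p | (r | p)). Evaluate φ at each world:
  w0 (successors {w1, w6}): φ is false.
  w1 (successors {w0, w1, w2, w6}): φ is false.
  w2 (successors {w2, w6}): φ is false.
  w3 (successors {w0, w2, w3, w4}): φ is false.
  w4 (successors {w0}): φ is false.
  w5 (successors {w0, w3, w4}): φ is false.
  w6 (successors {w1, w4, w5}): φ is false.
For instance, at w4:
  At w4: []~<>(p | (r | p)) requires ~<>(p | (r | p)) at every successor {w0}.
    ~<>(p | (r | p)) fails at w0, so []~<>(p | (r | p)) is false at w4.
      At w0: <>(p | (r | p)) is true, so ~<>(p | (r | p)) is false.
Satisfying worlds: none.

0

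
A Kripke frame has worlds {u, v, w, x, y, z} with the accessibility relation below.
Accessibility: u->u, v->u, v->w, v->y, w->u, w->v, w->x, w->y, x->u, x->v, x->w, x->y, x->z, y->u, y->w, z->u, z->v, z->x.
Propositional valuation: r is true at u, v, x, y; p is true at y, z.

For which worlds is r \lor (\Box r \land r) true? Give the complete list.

Let φ = r \lor (\Box r \land r). Evaluate φ at each world:
  u (successors {u}): φ is true.
  v (successors {u, w, y}): φ is true.
  w (successors {u, v, x, y}): φ is false.
  x (successors {u, v, w, y, z}): φ is true.
  y (successors {u, w}): φ is true.
  z (successors {u, v, x}): φ is false.
For instance, at w:
  At w: r is false, \Box r \land r is false, so r \lor (\Box r \land r) is false.
    At w: \Box r is true, r is false, so \Box r \land r is false.
      At w: \Box r requires r at every successor {u, v, x, y}.
        At u: r is true.
        At v: r is true.
        At x: r is true.
        At y: r is true.
      So \Box r is true at w.
Satisfying worlds: {u, v, x, y}

u, v, x, y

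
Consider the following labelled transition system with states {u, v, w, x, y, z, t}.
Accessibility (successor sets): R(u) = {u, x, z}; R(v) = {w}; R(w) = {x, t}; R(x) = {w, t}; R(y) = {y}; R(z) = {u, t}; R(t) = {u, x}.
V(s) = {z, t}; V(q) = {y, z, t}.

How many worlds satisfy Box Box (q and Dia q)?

1

Recall that Box ψ holds at a world iff ψ holds at every accessible world, and Dia ψ holds iff ψ holds at some accessible world.
Let φ = Box Box (q and Dia q). Evaluate φ at each world:
  u (successors {u, x, z}): φ is false.
  v (successors {w}): φ is false.
  w (successors {x, t}): φ is false.
  x (successors {w, t}): φ is false.
  y (successors {y}): φ is true.
  z (successors {u, t}): φ is false.
  t (successors {u, x}): φ is false.
For instance, at t:
  At t: Box Box (q and Dia q) requires Box (q and Dia q) at every successor {u, x}.
    Box (q and Dia q) fails at u, so Box Box (q and Dia q) is false at t.
      At u: Box (q and Dia q) requires q and Dia q at every successor {u, x, z}.
        q and Dia q fails at u, so Box (q and Dia q) is false at u.
Satisfying worlds: {y}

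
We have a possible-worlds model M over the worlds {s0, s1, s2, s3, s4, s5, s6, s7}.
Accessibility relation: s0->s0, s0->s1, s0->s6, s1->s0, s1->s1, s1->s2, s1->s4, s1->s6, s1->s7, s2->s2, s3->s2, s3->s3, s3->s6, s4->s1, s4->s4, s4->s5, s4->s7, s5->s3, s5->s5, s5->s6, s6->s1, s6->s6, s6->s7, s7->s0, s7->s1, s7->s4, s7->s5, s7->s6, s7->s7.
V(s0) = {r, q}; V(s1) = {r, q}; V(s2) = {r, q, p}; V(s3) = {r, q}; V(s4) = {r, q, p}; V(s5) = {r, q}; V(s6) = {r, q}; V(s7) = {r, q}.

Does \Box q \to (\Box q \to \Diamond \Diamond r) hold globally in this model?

Recall that \Box ψ holds at a world iff ψ holds at every accessible world, and \Diamond ψ holds iff ψ holds at some accessible world.
Let φ = \Box q \to (\Box q \to \Diamond \Diamond r). Evaluate φ at each world:
  s0 (successors {s0, s1, s6}): φ is true.
  s1 (successors {s0, s1, s2, s4, s6, s7}): φ is true.
  s2 (successors {s2}): φ is true.
  s3 (successors {s2, s3, s6}): φ is true.
  s4 (successors {s1, s4, s5, s7}): φ is true.
  s5 (successors {s3, s5, s6}): φ is true.
  s6 (successors {s1, s6, s7}): φ is true.
  s7 (successors {s0, s1, s4, s5, s6, s7}): φ is true.
For instance, at s5:
  At s5: \Box q is true, \Box q \to \Diamond \Diamond r is true, so \Box q \to (\Box q \to \Diamond \Diamond r) is true.
    At s5: \Box q requires q at every successor {s3, s5, s6}.
      At s3: q is true.
      At s5: q is true.
      At s6: q is true.
    So \Box q is true at s5.
    At s5: \Box q is true, \Diamond \Diamond r is true, so \Box q \to \Diamond \Diamond r is true.
      At s5: \Box q requires q at every successor {s3, s5, s6}.
        At s3: q is true.
        At s5: q is true.
        At s6: q is true.
      So \Box q is true at s5.
      At s5: \Diamond \Diamond r requires \Diamond r at some successor in {s3, s5, s6}.
        \Diamond r holds at s3, so \Diamond \Diamond r is true at s5.

Yes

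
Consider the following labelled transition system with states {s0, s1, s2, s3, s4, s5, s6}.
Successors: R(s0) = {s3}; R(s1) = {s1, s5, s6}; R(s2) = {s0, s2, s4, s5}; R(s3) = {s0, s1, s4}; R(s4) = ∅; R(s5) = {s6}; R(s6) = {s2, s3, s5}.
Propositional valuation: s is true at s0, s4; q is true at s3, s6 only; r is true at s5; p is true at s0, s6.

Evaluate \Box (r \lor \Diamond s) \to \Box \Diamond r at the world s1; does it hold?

At s1: \Box (r \lor \Diamond s) is false, \Box \Diamond r is false, so \Box (r \lor \Diamond s) \to \Box \Diamond r is true.
  At s1: \Box (r \lor \Diamond s) requires r \lor \Diamond s at every successor {s1, s5, s6}.
    r \lor \Diamond s fails at s1, so \Box (r \lor \Diamond s) is false at s1.
      At s1: r is false, \Diamond s is false, so r \lor \Diamond s is false.
  At s1: \Box \Diamond r requires \Diamond r at every successor {s1, s5, s6}.
    \Diamond r fails at s5, so \Box \Diamond r is false at s1.
      At s5: \Diamond r requires r at some successor in {s6}.
        At s6: r is false.
      So \Diamond r is false at s5.

Yes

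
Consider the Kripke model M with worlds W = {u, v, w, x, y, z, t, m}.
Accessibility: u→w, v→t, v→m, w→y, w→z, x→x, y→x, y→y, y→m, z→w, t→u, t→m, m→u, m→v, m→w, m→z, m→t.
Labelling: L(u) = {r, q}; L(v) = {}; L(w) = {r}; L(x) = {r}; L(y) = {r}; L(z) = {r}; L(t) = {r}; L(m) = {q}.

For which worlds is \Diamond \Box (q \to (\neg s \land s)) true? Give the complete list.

Let φ = \Diamond \Box (q \to (\neg s \land s)). Evaluate φ at each world:
  u (successors {w}): φ is true.
  v (successors {t, m}): φ is false.
  w (successors {y, z}): φ is true.
  x (successors {x}): φ is true.
  y (successors {x, y, m}): φ is true.
  z (successors {w}): φ is true.
  t (successors {u, m}): φ is true.
  m (successors {u, v, w, z, t}): φ is true.
For instance, at v:
  At v: \Diamond \Box (q \to (\neg s \land s)) requires \Box (q \to (\neg s \land s)) at some successor in {t, m}.
    At t: \Box (q \to (\neg s \land s)) is false.
    At m: \Box (q \to (\neg s \land s)) is false.
  So \Diamond \Box (q \to (\neg s \land s)) is false at v.
Satisfying worlds: {u, w, x, y, z, t, m}

u, w, x, y, z, t, m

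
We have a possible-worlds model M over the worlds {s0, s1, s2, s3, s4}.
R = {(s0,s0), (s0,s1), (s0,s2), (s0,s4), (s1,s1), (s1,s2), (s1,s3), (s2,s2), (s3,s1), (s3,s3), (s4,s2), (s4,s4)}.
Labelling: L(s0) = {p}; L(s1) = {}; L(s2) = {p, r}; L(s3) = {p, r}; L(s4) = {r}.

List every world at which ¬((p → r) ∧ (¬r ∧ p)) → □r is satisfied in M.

Let φ = ¬((p → r) ∧ (¬r ∧ p)) → □r. Evaluate φ at each world:
  s0 (successors {s0, s1, s2, s4}): φ is false.
  s1 (successors {s1, s2, s3}): φ is false.
  s2 (successors {s2}): φ is true.
  s3 (successors {s1, s3}): φ is false.
  s4 (successors {s2, s4}): φ is true.
For instance, at s3:
  At s3: ¬((p → r) ∧ (¬r ∧ p)) is true, □r is false, so ¬((p → r) ∧ (¬r ∧ p)) → □r is false.
    At s3: □r requires r at every successor {s1, s3}.
      r fails at s1, so □r is false at s3.
Satisfying worlds: {s2, s4}

s2, s4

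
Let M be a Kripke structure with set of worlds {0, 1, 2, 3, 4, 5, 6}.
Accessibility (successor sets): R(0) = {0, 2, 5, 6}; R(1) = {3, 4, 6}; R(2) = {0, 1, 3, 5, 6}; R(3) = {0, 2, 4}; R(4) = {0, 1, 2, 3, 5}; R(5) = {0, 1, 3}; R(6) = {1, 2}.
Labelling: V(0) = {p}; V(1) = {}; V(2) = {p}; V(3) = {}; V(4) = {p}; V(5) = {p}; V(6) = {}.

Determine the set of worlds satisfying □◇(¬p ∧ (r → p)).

0, 3, 6

Recall that □ψ holds at a world iff ψ holds at every accessible world, and ◇ψ holds iff ψ holds at some accessible world.
Let φ = □◇(¬p ∧ (r → p)). Evaluate φ at each world:
  0 (successors {0, 2, 5, 6}): φ is true.
  1 (successors {3, 4, 6}): φ is false.
  2 (successors {0, 1, 3, 5, 6}): φ is false.
  3 (successors {0, 2, 4}): φ is true.
  4 (successors {0, 1, 2, 3, 5}): φ is false.
  5 (successors {0, 1, 3}): φ is false.
  6 (successors {1, 2}): φ is true.
For instance, at 0:
  At 0: □◇(¬p ∧ (r → p)) requires ◇(¬p ∧ (r → p)) at every successor {0, 2, 5, 6}.
    At 0: ◇(¬p ∧ (r → p)) is true.
    At 2: ◇(¬p ∧ (r → p)) is true.
    At 5: ◇(¬p ∧ (r → p)) is true.
    At 6: ◇(¬p ∧ (r → p)) is true.
  So □◇(¬p ∧ (r → p)) is true at 0.
Satisfying worlds: {0, 3, 6}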